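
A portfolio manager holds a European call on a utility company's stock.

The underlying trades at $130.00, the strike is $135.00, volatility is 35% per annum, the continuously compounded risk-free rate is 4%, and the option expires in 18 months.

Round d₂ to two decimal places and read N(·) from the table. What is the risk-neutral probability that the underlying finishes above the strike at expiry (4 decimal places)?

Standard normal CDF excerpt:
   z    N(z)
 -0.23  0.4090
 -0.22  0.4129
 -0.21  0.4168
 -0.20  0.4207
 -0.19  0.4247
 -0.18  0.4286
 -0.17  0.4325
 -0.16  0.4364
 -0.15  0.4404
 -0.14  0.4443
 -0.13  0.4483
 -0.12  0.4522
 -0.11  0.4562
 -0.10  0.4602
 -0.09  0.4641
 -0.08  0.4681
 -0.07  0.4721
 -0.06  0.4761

T = 1.5;  σ√T = 0.4287
d₁ = [ln(130/135) + (0.04 + 0.35²/2)·1.5] / 0.4287 = [-0.0377 + 0.1519] / 0.4287 = 0.2663 ≈ 0.27
d₂ = d₁ − σ√T = 0.2663 − 0.4287 = -0.1624 ≈ -0.16
Pr(exercise) under Q = N(d₂) = 0.4364

0.4364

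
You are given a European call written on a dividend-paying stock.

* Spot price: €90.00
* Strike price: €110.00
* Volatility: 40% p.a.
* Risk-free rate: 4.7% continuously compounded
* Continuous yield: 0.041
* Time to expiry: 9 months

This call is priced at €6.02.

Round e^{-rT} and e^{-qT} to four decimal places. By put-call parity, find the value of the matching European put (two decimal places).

€24.94

e^(−qT) = e^(−0.041·0.75) = 0.9697;  e^(−rT) = e^(−0.047·0.75) = 0.9654
Put-call parity: C − P = S·e^(−qT) − K·e^(−rT) = 90·0.9697 − 110·0.9654 = 87.2730 − 106.1940 = -18.9210
P = C − (C − P) = 6.02 − (-18.9210) = 24.9410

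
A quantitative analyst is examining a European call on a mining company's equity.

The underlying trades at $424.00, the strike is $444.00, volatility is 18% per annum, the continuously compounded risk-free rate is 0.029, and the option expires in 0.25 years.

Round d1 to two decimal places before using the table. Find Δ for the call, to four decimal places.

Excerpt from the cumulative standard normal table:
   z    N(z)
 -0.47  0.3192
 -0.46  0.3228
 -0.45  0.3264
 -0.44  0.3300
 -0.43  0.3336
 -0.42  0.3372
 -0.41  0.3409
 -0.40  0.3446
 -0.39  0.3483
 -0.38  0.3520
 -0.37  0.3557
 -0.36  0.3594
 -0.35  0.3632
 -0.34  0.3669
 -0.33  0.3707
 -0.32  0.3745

σ√T = 0.18 × 0.5000 = 0.0900
d₁ = [ln(424/444) + (0.029 + ½·0.18²)·0.25] / (σ√T) = (-0.0461 + 0.0113) / 0.0900 = -0.3866 which rounds to -0.39
N(d₁) = N(-0.39) = 0.3483
Δ_call = N(d₁) = 0.3483

0.3483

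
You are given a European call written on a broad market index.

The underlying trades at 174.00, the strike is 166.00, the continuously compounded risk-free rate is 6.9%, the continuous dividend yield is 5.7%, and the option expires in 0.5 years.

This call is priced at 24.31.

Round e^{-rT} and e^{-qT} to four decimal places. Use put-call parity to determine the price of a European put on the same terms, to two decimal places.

15.57

exp(−qT) = exp(−0.057·0.5) = 0.9719;  exp(−rT) = exp(−0.069·0.5) = 0.9661
Put-call parity: C − P = S·e^(−qT) − K·e^(−rT) = 174·0.9719 − 166·0.9661 = 169.1106 − 160.3726 = 8.7380
P = C − (C − P) = 24.31 − (8.7380) = 15.5720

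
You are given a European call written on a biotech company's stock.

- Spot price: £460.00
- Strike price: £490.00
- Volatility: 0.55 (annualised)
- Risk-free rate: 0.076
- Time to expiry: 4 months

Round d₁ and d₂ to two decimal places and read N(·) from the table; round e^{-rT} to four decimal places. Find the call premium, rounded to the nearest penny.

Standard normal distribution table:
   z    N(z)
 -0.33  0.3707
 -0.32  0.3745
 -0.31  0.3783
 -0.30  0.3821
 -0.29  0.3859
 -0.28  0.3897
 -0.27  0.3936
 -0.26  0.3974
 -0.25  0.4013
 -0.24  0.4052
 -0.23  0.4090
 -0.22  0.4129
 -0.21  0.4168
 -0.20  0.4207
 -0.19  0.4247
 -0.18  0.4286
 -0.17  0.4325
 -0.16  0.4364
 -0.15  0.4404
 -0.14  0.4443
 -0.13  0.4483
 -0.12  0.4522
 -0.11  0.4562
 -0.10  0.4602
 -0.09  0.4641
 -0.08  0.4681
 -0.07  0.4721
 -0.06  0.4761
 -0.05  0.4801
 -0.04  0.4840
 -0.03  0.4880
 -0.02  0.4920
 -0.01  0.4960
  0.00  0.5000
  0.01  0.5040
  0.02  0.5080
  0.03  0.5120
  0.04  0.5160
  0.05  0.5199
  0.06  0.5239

£51.18

σ√T = 0.55·√0.3333 = 0.3175
d₁ = [ln(460/490) + (0.076 + 0.55²/2)·0.3333] / 0.3175 = [-0.0632 + 0.0757] / 0.3175 = 0.0396 ≈ 0.04
d₂ = d₁ − σ√T = 0.0396 − 0.3175 = -0.2780 ≈ -0.28
e^(−rT) = e^(−0.076·0.3333) = 0.9750
N(d₁) = N(0.04) = 0.5160;  N(d₂) = N(-0.28) = 0.3897
C = 460·0.5160 − 490·0.9750·0.3897 = 237.3600 − 186.1792 = 51.1808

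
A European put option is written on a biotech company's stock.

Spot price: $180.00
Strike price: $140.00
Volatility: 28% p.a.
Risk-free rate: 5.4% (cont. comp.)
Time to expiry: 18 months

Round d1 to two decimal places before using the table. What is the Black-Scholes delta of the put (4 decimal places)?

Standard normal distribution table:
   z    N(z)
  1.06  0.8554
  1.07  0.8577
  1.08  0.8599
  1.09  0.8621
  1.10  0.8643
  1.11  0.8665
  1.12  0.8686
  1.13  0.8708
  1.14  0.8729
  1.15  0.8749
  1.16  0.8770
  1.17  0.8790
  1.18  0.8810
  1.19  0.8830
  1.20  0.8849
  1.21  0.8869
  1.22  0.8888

-0.1271

T = 1.5;  σ√T = 0.3429
d₁ = [ln(180/140) + (0.054 + ½·0.28²)·1.5] / (σ√T) = (0.2513 + 0.1398) / 0.3429 = 1.1405 which rounds to 1.14
N(d₁) = N(1.14) = 0.8729
Δ_put = N(d₁) − 1 = 0.8729 − 1 = -0.1271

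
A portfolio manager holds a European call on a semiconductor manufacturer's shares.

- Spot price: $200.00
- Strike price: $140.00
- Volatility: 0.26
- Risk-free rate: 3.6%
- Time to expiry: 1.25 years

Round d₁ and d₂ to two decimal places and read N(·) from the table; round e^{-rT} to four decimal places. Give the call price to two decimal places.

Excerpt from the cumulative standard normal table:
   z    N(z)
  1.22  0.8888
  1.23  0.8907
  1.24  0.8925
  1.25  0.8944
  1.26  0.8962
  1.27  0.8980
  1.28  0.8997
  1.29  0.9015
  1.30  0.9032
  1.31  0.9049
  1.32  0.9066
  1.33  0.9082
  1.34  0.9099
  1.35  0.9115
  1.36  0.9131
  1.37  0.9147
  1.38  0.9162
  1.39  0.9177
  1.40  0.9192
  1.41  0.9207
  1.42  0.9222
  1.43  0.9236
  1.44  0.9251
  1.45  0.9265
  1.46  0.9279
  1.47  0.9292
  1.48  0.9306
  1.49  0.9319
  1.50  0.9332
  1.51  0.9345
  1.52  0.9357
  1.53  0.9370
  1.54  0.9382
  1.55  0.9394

$67.95

σ√T = 0.26 × 1.1180 = 0.2907
d₁ = [ln(200/140) + (0.036 + 0.26²/2)·1.25] / 0.2907 = [0.3567 + 0.0872] / 0.2907 = 1.5271 → 1.53
d₂ = d₁ − σ√T = 1.5271 − 0.2907 = 1.2365 → 1.24
e^(−rT) = e^(−0.036·1.25) = 0.9560
C = 200·N(1.53) − 140·0.9560·N(1.24) = 200·0.9370 − 140·0.9560·0.8925 = 187.4000 − 119.4522 = 67.9478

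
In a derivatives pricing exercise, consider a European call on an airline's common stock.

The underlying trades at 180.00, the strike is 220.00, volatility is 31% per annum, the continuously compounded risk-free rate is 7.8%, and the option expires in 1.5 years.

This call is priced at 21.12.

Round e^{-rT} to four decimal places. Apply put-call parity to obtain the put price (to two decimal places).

36.83

e^(−rT) = e^(−0.078·1.5) = 0.8896
Put-call parity: C − P = S − K·e^(−rT) = 180 − 220·0.8896 = 180 − 195.7120 = -15.7120
P = C − (C − P) = 21.12 − (-15.7120) = 36.8320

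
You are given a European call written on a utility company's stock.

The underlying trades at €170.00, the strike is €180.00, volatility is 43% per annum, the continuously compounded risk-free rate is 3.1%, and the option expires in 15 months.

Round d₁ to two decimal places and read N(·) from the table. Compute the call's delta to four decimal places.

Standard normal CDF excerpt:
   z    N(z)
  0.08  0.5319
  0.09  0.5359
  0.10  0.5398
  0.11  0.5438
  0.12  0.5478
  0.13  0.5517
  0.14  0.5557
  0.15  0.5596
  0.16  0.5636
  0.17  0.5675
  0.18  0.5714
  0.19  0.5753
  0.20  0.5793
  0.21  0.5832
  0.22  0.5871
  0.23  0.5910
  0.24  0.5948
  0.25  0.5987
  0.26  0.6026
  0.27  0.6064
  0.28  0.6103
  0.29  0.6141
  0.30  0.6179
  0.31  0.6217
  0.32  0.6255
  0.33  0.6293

0.5793

σ√T = 0.43·√1.25 = 0.4808
d₁ = [ln(170/180) + (0.031 + 0.43²/2)·1.25] / 0.4808 = [-0.0572 + 0.1543] / 0.4808 = 0.2021 → 0.20
N(d₁) = N(0.20) = 0.5793
Δ_call = N(d₁) = 0.5793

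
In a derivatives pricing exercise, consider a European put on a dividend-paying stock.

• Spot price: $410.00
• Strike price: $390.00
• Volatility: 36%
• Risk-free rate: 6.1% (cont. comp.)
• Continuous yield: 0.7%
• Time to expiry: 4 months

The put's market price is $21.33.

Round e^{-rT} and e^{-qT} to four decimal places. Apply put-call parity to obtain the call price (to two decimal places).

exp(−qT) = exp(−0.007·0.3333) = 0.9977;  exp(−rT) = exp(−0.061·0.3333) = 0.9799
Put-call parity: C − P = S·e^(−qT) − K·e^(−rT) = 410·0.9977 − 390·0.9799 = 409.0570 − 382.1610 = 26.8960
C = P + (C − P) = 21.33 + (26.8960) = 48.2260

$48.23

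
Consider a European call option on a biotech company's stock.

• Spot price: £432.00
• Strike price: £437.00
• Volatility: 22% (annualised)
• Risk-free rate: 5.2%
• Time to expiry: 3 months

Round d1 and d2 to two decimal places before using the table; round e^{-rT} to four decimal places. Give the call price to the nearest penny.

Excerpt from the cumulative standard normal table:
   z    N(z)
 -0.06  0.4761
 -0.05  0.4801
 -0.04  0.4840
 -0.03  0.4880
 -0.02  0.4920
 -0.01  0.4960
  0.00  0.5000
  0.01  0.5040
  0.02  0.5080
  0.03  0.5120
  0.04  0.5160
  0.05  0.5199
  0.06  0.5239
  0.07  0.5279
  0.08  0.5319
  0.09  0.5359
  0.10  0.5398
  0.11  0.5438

£19.27

T = 0.25;  σ√T = 0.1100
ln(S/K) + (r + σ²/2)T = ln(432/437) + (0.052 + 0.22²/2)·0.25 = -0.0115 + 0.0190 = 0.0075
d₁ = 0.0075 / 0.1100 = 0.0686 → 0.07
d₂ = d₁ − σ√T = 0.0686 − 0.1100 = -0.0414 → -0.04
exp(−rT) = exp(−0.052·0.25) = 0.9871
N(d₁) = N(0.07) = 0.5279;  N(d₂) = N(-0.04) = 0.4840
C = 432·0.5279 − 437·0.9871·0.4840 = 228.0528 − 208.7795 = 19.2733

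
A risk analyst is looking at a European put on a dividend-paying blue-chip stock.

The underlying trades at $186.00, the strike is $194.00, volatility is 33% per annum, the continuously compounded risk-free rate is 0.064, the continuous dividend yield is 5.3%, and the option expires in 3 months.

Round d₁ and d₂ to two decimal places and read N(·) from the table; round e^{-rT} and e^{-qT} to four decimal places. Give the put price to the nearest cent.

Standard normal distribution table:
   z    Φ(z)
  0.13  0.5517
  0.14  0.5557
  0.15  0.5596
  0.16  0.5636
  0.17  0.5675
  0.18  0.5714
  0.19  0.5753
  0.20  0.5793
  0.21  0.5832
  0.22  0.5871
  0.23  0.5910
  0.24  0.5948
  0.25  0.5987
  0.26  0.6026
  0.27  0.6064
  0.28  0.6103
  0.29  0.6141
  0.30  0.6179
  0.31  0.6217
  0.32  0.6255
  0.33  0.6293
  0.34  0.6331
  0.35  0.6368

σ√T = 0.33·√0.25 = 0.1650
d₁ = [ln(186/194) + (0.064 − 0.053 + ½·0.33²)·0.25] / (σ√T) = (-0.0421 + 0.0164) / 0.1650 = -0.1561 which rounds to -0.16
d₂ = -0.1561 − 0.1650 = -0.3211 which rounds to -0.32
exp(−qT) = exp(−0.053·0.25) = 0.9868;  exp(−rT) = exp(−0.064·0.25) = 0.9841
P = 194·0.9841·N(0.32) − 186·0.9868·N(0.16) = 194·0.9841·0.6255 − 186·0.9868·0.5636 = 119.4176 − 103.4458 = 15.9717

$15.97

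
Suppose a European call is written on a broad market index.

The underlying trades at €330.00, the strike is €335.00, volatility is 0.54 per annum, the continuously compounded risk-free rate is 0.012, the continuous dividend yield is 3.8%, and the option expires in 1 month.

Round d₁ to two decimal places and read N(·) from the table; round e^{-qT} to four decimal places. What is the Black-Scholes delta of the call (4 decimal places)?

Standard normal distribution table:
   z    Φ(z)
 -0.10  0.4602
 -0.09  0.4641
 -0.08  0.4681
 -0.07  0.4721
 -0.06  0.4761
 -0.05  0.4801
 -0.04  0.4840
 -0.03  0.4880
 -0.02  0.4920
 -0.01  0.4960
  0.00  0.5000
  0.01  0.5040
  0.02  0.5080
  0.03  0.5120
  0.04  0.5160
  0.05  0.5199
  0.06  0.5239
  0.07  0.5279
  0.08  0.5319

σ√T = 0.54 × 0.2887 = 0.1559
d₁ = [ln(330/335) + (0.012 − 0.038 + 0.54²/2)·0.08333] / 0.1559 = [-0.0150 + 0.0100] / 0.1559 = -0.0324 ≈ -0.03
N(d₁) = N(-0.03) = 0.4880
Δ_call = exp(−qT)·N(d₁) = 0.9968·0.4880 = 0.4864

0.4864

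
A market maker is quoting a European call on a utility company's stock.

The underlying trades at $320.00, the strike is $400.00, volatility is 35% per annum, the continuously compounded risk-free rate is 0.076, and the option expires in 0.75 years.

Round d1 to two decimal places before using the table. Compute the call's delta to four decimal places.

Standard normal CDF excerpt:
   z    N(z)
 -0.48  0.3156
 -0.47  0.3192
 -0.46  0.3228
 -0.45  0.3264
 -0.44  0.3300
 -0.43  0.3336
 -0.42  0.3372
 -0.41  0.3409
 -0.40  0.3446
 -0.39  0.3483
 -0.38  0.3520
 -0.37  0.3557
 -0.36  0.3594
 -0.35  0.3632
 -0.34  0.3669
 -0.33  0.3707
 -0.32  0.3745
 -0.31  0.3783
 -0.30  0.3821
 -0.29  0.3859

0.3446

σ√T = 0.35 × 0.8660 = 0.3031
d₁ = [ln(320/400) + (0.076 + 0.35²/2)·0.75] / 0.3031 = [-0.2231 + 0.1029] / 0.3031 = -0.3966 → -0.40
N(d₁) = N(-0.40) = 0.3446
Δ_call = N(d₁) = 0.3446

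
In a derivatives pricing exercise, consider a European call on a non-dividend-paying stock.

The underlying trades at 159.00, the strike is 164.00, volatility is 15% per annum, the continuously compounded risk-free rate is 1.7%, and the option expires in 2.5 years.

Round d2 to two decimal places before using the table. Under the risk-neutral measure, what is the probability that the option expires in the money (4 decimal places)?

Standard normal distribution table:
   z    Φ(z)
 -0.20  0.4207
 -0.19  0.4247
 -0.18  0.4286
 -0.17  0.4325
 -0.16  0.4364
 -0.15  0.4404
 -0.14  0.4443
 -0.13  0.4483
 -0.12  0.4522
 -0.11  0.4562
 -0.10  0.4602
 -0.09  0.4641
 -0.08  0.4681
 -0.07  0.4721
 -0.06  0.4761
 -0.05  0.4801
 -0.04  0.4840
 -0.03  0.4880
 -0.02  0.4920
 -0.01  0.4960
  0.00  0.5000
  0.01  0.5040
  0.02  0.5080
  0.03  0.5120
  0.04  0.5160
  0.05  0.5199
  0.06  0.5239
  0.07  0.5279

0.4721

σ√T = 0.15·√2.5 = 0.2372
d₁ = [ln(159/164) + (0.017 + 0.15²/2)·2.5] / 0.2372 = [-0.0310 + 0.0706] / 0.2372 = 0.1672 → 0.17
d₂ = d₁ − σ√T = 0.1672 − 0.2372 = -0.0699 → -0.07
Risk-neutral Pr[S_T > K] = N(d₂) = N(-0.07) = 0.4721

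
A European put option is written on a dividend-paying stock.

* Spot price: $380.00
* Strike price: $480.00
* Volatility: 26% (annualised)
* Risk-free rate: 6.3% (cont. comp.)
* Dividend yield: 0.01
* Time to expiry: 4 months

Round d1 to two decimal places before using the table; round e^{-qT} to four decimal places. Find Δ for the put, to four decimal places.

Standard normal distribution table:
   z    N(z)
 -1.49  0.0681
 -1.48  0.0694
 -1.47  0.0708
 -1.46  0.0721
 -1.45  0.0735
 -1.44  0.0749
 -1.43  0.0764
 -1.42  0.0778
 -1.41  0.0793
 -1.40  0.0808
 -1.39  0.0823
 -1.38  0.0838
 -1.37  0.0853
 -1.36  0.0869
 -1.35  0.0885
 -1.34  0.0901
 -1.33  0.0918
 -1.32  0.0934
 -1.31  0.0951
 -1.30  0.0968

-0.9101

σ√T = 0.26 × 0.5774 = 0.1501
d₁ = [ln(380/480) + (0.063 − 0.01 + 0.26²/2)·0.3333] / 0.1501 = [-0.2336 + 0.0289] / 0.1501 = -1.3635 → -1.36
N(d₁) = N(-1.36) = 0.0869
Δ_put = exp(−qT)·(N(d₁) − 1) = 0.9967·(0.0869 − 1) = -0.9101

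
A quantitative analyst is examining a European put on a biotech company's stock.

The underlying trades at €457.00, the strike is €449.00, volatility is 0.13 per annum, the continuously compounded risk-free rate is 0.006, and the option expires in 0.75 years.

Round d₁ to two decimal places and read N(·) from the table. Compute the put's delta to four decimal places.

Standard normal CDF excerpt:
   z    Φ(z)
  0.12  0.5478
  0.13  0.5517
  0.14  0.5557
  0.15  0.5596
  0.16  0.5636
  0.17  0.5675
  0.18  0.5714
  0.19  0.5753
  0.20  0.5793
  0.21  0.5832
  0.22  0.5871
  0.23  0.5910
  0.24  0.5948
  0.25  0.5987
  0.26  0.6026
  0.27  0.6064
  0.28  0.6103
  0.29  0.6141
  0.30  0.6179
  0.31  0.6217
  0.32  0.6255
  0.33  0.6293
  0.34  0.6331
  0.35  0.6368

-0.4013

T = 0.75;  σ√T = 0.1126
d₁ = [ln(457/449) + (0.006 + 0.13²/2)·0.75] / 0.1126 = [0.0177 + 0.0108] / 0.1126 = 0.2531 ⇒ 0.25
N(d₁) = N(0.25) = 0.5987
Δ_put = N(d₁) − 1 = 0.5987 − 1 = -0.4013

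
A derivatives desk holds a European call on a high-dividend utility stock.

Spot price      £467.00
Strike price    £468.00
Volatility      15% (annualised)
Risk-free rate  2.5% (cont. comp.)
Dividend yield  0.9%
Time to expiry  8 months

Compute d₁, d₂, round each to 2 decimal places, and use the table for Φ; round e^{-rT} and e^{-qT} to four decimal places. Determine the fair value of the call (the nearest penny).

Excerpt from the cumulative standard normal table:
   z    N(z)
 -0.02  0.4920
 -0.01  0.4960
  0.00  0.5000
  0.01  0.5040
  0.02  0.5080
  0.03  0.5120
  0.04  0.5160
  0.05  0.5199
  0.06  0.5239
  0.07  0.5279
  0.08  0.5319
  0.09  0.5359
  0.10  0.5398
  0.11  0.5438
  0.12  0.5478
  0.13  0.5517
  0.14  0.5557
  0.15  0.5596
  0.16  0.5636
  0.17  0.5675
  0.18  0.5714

σ√T = 0.15·√0.6667 = 0.1225
d₁ = [ln(467/468) + (0.025 − 0.009 + 0.15²/2)·0.6667] / 0.1225 = [-0.0021 + 0.0182] / 0.1225 = 0.1309 → 0.13
d₂ = d₁ − σ√T = 0.1309 − 0.1225 = 0.0084 → 0.01
e^(−qT) = e^(−0.009·0.6667) = 0.9940;  e^(−rT) = e^(−0.025·0.6667) = 0.9835
N(d₁) = N(0.13) = 0.5517;  N(d₂) = N(0.01) = 0.5040
C = 467·0.9940·0.5517 − 468·0.9835·0.5040 = 256.0980 − 231.9801 = 24.1179

£24.12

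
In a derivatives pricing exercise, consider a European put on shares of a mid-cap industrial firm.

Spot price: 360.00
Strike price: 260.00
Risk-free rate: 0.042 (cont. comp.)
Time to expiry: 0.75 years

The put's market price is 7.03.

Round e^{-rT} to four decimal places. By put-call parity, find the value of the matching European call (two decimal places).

115.09

exp(−rT) = exp(−0.042·0.75) = 0.9690
Put-call parity: C − P = S − K·e^(−rT) = 360 − 260·0.9690 = 360 − 251.9400 = 108.0600
C = P + (C − P) = 7.03 + (108.0600) = 115.0900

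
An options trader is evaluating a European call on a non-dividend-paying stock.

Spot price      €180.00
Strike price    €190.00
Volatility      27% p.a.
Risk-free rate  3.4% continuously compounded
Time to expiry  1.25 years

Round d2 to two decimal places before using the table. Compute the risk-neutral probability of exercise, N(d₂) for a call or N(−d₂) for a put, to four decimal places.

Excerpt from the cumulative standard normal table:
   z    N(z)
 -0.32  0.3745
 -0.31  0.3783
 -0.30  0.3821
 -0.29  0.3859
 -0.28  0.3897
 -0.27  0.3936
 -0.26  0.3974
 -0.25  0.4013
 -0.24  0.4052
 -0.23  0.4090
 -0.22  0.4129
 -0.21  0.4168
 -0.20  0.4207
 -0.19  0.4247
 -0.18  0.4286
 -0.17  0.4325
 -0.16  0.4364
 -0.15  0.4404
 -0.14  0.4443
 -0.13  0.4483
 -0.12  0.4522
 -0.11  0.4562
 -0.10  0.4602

σ√T = 0.27·√1.25 = 0.3019
d₁ = [ln(180/190) + (0.034 + ½·0.27²)·1.25] / (σ√T) = (-0.0541 + 0.0881) / 0.3019 = 0.1126 → 0.11
d₂ = 0.1126 − 0.3019 = -0.1893 → -0.19
Risk-neutral Pr[S_T > K] = N(d₂) = N(-0.19) = 0.4247

0.4247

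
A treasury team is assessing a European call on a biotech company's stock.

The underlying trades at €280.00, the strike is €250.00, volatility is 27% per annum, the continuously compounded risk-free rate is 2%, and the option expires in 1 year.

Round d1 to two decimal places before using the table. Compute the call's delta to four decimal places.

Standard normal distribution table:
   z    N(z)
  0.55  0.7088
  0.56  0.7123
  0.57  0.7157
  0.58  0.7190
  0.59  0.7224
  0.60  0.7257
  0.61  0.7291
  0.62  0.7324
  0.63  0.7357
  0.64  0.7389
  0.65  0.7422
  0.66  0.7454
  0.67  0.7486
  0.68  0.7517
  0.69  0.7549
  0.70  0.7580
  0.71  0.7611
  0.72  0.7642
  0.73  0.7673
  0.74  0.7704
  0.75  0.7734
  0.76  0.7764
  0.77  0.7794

T = 1;  σ√T = 0.2700
d₁ = [ln(280/250) + (0.02 + ½·0.27²)·1] / (σ√T) = (0.1133 + 0.0565) / 0.2700 = 0.6288 → 0.63
N(d₁) = N(0.63) = 0.7357
Δ_call = N(d₁) = 0.7357

0.7357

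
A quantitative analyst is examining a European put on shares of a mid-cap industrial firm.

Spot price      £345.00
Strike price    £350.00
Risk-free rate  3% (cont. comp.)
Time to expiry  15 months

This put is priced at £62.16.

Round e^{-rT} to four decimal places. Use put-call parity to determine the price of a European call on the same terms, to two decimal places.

£70.04

e^(−rT) = e^(−0.03·1.25) = 0.9632
Put-call parity: C − P = S − K·e^(−rT) = 345 − 350·0.9632 = 345 − 337.1200 = 7.8800
C = P + (C − P) = 62.16 + (7.8800) = 70.0400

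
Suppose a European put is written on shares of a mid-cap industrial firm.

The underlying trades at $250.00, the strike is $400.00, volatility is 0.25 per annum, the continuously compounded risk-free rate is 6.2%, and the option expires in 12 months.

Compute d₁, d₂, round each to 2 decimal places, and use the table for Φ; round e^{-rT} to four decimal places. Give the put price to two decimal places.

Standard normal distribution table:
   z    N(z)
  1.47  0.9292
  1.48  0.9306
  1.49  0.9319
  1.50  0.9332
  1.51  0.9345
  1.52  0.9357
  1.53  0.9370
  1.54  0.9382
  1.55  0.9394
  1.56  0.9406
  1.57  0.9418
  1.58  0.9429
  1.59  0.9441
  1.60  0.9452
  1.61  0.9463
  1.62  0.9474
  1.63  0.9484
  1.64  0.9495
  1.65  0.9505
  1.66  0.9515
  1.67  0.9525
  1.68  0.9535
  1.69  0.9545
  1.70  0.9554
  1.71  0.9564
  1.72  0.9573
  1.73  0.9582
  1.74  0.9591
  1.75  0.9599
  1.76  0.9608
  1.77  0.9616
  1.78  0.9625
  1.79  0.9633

$127.60

σ√T = 0.25 × 1.0000 = 0.2500
ln(S/K) + (r + σ²/2)T = ln(250/400) + (0.062 + 0.25²/2)·1 = -0.4700 + 0.0932 = -0.3768
d₁ = -0.3768 / 0.2500 = -1.5070 ≈ -1.51
d₂ = d₁ − σ√T = -1.5070 − 0.2500 = -1.7570 ≈ -1.76
e^(−rT) = e^(−0.062·1) = 0.9399
P = 400·0.9399·N(1.76) − 250·N(1.51) = 400·0.9399·0.9608 − 250·0.9345 = 361.2224 − 233.6250 = 127.5974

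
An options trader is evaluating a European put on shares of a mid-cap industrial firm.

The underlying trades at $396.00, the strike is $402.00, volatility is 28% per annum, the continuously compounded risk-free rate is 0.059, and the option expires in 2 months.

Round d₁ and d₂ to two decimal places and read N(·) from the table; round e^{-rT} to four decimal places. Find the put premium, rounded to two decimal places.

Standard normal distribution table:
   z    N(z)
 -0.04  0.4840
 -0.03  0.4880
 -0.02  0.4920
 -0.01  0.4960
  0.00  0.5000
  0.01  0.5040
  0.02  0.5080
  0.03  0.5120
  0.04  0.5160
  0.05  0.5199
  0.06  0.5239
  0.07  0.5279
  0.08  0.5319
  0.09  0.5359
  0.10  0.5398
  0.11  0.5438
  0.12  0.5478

$18.46

σ√T = 0.28·√0.1667 = 0.1143
d₁ = [ln(396/402) + (0.059 + 0.28²/2)·0.1667] / 0.1143 = [-0.0150 + 0.0164] / 0.1143 = 0.0116 ⇒ 0.01
d₂ = d₁ − σ√T = 0.0116 − 0.1143 = -0.1027 ⇒ -0.10
exp(−rT) = exp(−0.059·0.1667) = 0.9902
P = 402·0.9902·N(0.10) − 396·N(-0.01) = 402·0.9902·0.5398 − 396·0.4960 = 214.8730 − 196.4160 = 18.4570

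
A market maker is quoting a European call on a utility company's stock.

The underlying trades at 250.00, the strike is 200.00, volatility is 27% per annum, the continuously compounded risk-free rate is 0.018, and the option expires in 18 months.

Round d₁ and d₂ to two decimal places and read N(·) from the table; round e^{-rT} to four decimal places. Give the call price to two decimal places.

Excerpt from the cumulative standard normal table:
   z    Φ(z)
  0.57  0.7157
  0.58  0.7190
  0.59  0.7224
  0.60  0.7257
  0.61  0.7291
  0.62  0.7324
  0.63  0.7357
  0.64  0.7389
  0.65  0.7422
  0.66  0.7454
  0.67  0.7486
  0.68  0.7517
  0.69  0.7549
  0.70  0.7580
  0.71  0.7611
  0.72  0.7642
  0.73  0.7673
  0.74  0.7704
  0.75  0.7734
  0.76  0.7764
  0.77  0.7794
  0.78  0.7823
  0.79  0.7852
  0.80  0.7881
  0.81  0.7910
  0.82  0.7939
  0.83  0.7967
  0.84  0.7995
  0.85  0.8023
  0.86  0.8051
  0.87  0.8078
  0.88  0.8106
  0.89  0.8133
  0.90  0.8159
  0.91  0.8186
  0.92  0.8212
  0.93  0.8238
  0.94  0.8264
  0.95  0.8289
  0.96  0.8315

64.66

σ√T = 0.27 × 1.2247 = 0.3307
ln(S/K) + (r + σ²/2)T = ln(250/200) + (0.018 + 0.27²/2)·1.5 = 0.2231 + 0.0817 = 0.3048
d₁ = 0.3048 / 0.3307 = 0.9218 → 0.92
d₂ = d₁ − σ√T = 0.9218 − 0.3307 = 0.5911 → 0.59
e^(−rT) = e^(−0.018·1.5) = 0.9734
C = 250·N(0.92) − 200·0.9734·N(0.59) = 250·0.8212 − 200·0.9734·0.7224 = 205.3000 − 140.6368 = 64.6632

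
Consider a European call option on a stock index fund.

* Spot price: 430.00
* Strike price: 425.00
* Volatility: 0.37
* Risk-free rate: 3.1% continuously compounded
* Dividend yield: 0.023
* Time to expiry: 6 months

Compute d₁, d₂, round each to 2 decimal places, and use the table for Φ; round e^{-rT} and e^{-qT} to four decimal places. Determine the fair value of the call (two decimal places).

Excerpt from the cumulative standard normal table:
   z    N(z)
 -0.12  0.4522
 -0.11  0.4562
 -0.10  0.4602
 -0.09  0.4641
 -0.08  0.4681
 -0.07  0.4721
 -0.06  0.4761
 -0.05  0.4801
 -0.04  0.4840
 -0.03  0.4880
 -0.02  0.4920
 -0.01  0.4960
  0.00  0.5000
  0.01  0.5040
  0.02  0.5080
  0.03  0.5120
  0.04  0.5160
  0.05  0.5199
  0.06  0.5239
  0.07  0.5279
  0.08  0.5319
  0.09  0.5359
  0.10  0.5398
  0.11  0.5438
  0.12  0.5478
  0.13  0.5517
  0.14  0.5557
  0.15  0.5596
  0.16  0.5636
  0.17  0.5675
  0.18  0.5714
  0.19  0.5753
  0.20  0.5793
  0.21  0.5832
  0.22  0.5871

σ√T = 0.37 × 0.7071 = 0.2616
d₁ = [ln(430/425) + (0.031 − 0.023 + 0.37²/2)·0.5] / 0.2616 = [0.0117 + 0.0382] / 0.2616 = 0.1908 ⇒ 0.19
d₂ = d₁ − σ√T = 0.1908 − 0.2616 = -0.0708 ⇒ -0.07
e^(−qT) = e^(−0.023·0.5) = 0.9886;  e^(−rT) = e^(−0.031·0.5) = 0.9846
N(d₁) = N(0.19) = 0.5753;  N(d₂) = N(-0.07) = 0.4721
C = 430·0.9886·0.5753 − 425·0.9846·0.4721 = 244.5589 − 197.5526 = 47.0063

47.01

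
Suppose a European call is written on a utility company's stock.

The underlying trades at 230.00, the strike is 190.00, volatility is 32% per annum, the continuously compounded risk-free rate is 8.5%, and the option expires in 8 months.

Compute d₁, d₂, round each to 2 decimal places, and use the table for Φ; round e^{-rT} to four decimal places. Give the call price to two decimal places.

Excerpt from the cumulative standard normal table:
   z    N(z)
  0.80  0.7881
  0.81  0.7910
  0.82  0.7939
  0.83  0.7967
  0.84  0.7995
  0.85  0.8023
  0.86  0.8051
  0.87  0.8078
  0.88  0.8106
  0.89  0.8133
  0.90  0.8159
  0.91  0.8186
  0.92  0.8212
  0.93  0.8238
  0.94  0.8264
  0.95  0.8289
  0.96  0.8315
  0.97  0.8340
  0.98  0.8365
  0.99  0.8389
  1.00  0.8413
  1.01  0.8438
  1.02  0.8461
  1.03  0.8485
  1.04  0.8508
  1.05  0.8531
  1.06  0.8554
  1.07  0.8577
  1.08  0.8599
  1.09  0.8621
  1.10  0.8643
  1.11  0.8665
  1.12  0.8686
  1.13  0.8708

T = 0.6667;  σ√T = 0.2613
d₁ = [ln(230/190) + (0.085 + ½·0.32²)·0.6667] / (σ√T) = (0.1911 + 0.0908) / 0.2613 = 1.0788 which rounds to 1.08
d₂ = 1.0788 − 0.2613 = 0.8175 which rounds to 0.82
e^(−rT) = e^(−0.085·0.6667) = 0.9449
C = 230·N(1.08) − 190·0.9449·N(0.82) = 230·0.8599 − 190·0.9449·0.7939 = 197.7770 − 142.5297 = 55.2473

55.25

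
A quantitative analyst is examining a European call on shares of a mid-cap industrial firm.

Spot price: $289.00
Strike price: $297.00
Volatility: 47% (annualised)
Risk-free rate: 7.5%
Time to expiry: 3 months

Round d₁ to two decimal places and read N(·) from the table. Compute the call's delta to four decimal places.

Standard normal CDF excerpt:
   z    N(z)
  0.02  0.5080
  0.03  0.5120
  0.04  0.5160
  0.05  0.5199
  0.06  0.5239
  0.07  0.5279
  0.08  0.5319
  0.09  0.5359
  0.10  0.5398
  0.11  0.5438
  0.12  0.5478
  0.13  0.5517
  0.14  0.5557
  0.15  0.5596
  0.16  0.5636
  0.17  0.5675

0.5319

T = 0.25;  σ√T = 0.2350
d₁ = [ln(289/297) + (0.075 + 0.47²/2)·0.25] / 0.2350 = [-0.0273 + 0.0464] / 0.2350 = 0.0811 ≈ 0.08
N(d₁) = N(0.08) = 0.5319
Δ_call = N(d₁) = 0.5319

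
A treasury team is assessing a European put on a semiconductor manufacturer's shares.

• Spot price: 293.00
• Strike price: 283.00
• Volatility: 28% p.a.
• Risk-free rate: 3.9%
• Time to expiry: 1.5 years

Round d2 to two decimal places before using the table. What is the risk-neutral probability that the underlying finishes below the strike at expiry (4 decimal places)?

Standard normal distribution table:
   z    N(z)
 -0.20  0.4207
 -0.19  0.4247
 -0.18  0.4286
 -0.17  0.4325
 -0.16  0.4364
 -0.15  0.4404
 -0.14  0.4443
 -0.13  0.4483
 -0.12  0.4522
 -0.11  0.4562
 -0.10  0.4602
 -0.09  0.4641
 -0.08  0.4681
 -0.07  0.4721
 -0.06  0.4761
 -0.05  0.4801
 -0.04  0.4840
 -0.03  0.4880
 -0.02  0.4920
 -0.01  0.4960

0.4602

σ√T = 0.28·√1.5 = 0.3429
d₁ = [ln(293/283) + (0.039 + 0.28²/2)·1.5] / 0.3429 = [0.0347 + 0.1173] / 0.3429 = 0.4433 which rounds to 0.44
d₂ = d₁ − σ√T = 0.4433 − 0.3429 = 0.1004 which rounds to 0.10
Risk-neutral Pr[S_T < K] = N(−d₂) = N(-0.10) = 0.4602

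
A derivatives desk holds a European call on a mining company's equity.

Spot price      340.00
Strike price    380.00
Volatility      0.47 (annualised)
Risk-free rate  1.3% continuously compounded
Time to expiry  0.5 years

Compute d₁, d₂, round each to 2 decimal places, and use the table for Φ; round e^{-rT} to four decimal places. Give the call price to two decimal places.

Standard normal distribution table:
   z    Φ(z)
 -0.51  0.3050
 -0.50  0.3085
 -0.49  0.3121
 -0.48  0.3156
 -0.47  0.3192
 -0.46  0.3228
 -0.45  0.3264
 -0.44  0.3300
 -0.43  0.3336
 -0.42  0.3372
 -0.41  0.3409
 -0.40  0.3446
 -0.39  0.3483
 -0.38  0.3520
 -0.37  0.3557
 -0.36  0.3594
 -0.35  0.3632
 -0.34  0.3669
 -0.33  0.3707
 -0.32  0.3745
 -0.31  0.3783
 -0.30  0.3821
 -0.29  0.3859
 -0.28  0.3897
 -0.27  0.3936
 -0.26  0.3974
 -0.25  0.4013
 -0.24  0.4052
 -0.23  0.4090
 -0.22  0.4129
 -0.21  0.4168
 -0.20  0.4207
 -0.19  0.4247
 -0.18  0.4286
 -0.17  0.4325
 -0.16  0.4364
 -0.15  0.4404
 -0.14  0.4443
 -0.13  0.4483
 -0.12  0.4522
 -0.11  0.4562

30.59

σ√T = 0.47 × 0.7071 = 0.3323
d₁ = [ln(340/380) + (0.013 + ½·0.47²)·0.5] / (σ√T) = (-0.1112 + 0.0617) / 0.3323 = -0.1489 which rounds to -0.15
d₂ = -0.1489 − 0.3323 = -0.4813 which rounds to -0.48
exp(−rT) = exp(−0.013·0.5) = 0.9935
N(d₁) = N(-0.15) = 0.4404;  N(d₂) = N(-0.48) = 0.3156
C = 340·0.4404 − 380·0.9935·0.3156 = 149.7360 − 119.1485 = 30.5875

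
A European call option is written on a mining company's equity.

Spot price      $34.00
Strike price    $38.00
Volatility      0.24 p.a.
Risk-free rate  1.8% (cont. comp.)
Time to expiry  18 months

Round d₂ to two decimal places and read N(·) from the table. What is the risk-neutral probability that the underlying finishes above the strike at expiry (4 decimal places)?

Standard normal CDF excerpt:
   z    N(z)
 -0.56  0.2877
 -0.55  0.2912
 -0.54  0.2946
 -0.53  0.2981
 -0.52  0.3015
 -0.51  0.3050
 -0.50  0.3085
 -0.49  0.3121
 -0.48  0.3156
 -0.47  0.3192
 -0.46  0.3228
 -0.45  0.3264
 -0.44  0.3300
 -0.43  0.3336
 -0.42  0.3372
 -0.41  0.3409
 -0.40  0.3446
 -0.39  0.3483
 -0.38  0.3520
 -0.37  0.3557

0.3336

σ√T = 0.24 × 1.2247 = 0.2939
d₁ = [ln(34/38) + (0.018 + ½·0.24²)·1.5] / (σ√T) = (-0.1112 + 0.0702) / 0.2939 = -0.1396 ≈ -0.14
d₂ = -0.1396 − 0.2939 = -0.4335 ≈ -0.43
Pr(exercise) under Q = N(d₂) = 0.3336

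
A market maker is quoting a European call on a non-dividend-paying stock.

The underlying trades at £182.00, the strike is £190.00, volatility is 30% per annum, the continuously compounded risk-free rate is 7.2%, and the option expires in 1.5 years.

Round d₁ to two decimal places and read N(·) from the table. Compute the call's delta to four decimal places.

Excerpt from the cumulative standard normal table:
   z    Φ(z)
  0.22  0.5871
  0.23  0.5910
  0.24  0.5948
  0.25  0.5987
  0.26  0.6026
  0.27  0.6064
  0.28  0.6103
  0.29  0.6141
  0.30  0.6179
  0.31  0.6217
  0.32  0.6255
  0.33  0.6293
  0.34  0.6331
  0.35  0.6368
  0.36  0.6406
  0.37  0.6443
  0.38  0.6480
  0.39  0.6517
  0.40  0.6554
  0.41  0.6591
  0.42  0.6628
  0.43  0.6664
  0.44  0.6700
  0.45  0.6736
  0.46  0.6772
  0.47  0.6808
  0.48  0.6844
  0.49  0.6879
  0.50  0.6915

σ√T = 0.3 × 1.2247 = 0.3674
ln(S/K) + (r + σ²/2)T = ln(182/190) + (0.072 + 0.3²/2)·1.5 = -0.0430 + 0.1755 = 0.1325
d₁ = 0.1325 / 0.3674 = 0.3606 → 0.36
N(d₁) = N(0.36) = 0.6406
Δ_call = N(d₁) = 0.6406

0.6406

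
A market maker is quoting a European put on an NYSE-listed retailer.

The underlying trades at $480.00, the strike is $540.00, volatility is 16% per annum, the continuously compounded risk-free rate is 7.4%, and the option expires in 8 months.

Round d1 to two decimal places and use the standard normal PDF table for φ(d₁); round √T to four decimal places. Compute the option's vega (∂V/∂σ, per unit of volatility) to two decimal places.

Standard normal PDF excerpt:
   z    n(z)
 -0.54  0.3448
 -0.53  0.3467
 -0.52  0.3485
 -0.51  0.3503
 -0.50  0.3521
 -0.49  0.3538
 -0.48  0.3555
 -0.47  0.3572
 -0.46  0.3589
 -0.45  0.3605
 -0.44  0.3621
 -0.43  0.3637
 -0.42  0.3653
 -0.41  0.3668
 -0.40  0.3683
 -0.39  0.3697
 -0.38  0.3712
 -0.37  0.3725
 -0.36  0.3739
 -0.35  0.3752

140.66

σ√T = 0.16 × 0.8165 = 0.1306
ln(S/K) + (r + σ²/2)T = ln(480/540) + (0.074 + 0.16²/2)·0.6667 = -0.1178 + 0.0579 = -0.0599
d₁ = -0.0599 / 0.1306 = -0.4586 which rounds to -0.46
√T = √0.6667 = 0.8165
φ(d₁) = φ(-0.46) = 0.3589
vega = S·φ(d₁)·√T = 480·0.3589·0.8165 = 140.6601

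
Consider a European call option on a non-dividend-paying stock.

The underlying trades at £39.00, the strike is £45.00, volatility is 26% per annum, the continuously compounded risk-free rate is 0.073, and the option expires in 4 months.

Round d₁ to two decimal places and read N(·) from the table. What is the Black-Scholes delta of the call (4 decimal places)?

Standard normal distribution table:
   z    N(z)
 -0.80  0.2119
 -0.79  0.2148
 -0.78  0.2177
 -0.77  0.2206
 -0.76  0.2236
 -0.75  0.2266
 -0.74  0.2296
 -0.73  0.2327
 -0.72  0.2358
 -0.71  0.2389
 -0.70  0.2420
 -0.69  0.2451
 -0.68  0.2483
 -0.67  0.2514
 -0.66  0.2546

σ√T = 0.26 × 0.5774 = 0.1501
ln(S/K) + (r + σ²/2)T = ln(39/45) + (0.073 + 0.26²/2)·0.3333 = -0.1431 + 0.0356 = -0.1075
d₁ = -0.1075 / 0.1501 = -0.7161 ≈ -0.72
N(d₁) = N(-0.72) = 0.2358
Δ_call = N(d₁) = 0.2358

0.2358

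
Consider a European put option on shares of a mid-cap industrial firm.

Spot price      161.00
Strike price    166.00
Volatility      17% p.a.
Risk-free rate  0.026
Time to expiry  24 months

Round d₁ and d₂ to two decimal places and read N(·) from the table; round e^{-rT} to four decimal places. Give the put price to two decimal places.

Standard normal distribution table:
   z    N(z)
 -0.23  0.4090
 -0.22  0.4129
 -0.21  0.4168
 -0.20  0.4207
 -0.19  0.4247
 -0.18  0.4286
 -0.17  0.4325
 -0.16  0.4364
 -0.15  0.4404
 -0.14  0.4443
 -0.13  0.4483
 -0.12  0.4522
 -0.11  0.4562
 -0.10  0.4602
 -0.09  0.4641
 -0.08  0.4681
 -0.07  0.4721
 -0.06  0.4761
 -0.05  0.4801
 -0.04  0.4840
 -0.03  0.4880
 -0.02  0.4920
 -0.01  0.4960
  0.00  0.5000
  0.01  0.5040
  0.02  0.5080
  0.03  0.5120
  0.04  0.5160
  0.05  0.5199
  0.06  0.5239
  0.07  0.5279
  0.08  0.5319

σ√T = 0.17·√2 = 0.2404
d₁ = [ln(161/166) + (0.026 + ½·0.17²)·2] / (σ√T) = (-0.0306 + 0.0809) / 0.2404 = 0.2093 which rounds to 0.21
d₂ = 0.2093 − 0.2404 = -0.0311 which rounds to -0.03
e^(−rT) = e^(−0.026·2) = 0.9493
N(−d₂) = N(0.03) = 0.5120;  N(−d₁) = N(-0.21) = 0.4168
P = 166·0.9493·0.5120 − 161·0.4168 = 80.6829 − 67.1048 = 13.5781

13.58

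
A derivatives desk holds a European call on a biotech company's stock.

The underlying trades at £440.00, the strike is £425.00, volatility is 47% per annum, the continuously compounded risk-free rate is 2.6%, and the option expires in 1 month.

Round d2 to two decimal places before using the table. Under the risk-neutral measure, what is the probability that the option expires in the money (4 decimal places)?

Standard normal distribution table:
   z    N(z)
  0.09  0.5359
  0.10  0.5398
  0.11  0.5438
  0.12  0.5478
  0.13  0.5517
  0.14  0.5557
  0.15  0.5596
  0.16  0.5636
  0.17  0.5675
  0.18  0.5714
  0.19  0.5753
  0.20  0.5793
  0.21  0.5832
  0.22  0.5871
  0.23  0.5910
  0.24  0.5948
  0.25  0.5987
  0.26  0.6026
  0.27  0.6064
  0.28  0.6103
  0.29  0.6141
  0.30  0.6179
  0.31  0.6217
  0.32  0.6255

0.5793

σ√T = 0.47 × 0.2887 = 0.1357
d₁ = [ln(440/425) + (0.026 + ½·0.47²)·0.08333] / (σ√T) = (0.0347 + 0.0114) / 0.1357 = 0.3395 ⇒ 0.34
d₂ = 0.3395 − 0.1357 = 0.2038 ⇒ 0.20
Pr(exercise) under Q = N(d₂) = 0.5793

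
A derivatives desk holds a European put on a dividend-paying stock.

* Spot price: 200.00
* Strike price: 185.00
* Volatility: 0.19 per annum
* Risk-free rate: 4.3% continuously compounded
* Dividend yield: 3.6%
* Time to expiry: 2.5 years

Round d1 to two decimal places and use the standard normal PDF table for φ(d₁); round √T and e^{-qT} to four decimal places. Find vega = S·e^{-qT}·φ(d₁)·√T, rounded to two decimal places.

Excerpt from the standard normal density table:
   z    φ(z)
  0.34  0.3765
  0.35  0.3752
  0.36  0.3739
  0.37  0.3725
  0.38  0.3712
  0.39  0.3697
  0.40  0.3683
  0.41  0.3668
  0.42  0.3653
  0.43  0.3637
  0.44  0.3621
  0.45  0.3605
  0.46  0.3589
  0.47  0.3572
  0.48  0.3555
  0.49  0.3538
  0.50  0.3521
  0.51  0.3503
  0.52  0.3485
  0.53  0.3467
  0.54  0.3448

σ√T = 0.19 × 1.5811 = 0.3004
d₁ = [ln(200/185) + (0.043 − 0.036 + 0.19²/2)·2.5] / 0.3004 = [0.0780 + 0.0626] / 0.3004 = 0.4680 ⇒ 0.47
√T = √2.5 = 1.5811
φ(d₁) = φ(0.47) = 0.3572
e^(−qT) = e^(−0.036·2.5) = 0.9139
vega = S·e^(−qT)·φ(d₁)·√T = 200·0.9139·0.3572·1.5811 = 103.2285

103.23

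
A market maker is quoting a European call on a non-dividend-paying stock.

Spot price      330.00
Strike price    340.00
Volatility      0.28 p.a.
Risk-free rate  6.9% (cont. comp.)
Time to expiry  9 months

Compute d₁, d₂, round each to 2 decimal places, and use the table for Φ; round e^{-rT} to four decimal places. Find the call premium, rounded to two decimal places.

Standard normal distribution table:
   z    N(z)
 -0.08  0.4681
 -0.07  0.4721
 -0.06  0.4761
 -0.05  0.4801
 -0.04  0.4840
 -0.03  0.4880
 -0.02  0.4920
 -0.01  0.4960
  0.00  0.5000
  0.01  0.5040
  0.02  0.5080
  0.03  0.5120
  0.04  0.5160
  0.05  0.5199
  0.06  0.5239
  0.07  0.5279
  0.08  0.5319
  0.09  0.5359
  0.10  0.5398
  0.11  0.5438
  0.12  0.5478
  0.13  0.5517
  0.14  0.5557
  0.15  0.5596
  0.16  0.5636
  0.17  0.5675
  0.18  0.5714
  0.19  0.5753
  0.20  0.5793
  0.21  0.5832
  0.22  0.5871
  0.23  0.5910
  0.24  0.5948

34.90

σ√T = 0.28·√0.75 = 0.2425
d₁ = [ln(330/340) + (0.069 + 0.28²/2)·0.75] / 0.2425 = [-0.0299 + 0.0812] / 0.2425 = 0.2115 ≈ 0.21
d₂ = d₁ − σ√T = 0.2115 − 0.2425 = -0.0309 ≈ -0.03
exp(−rT) = exp(−0.069·0.75) = 0.9496
N(d₁) = N(0.21) = 0.5832;  N(d₂) = N(-0.03) = 0.4880
C = 330·0.5832 − 340·0.9496·0.4880 = 192.4560 − 157.5576 = 34.8984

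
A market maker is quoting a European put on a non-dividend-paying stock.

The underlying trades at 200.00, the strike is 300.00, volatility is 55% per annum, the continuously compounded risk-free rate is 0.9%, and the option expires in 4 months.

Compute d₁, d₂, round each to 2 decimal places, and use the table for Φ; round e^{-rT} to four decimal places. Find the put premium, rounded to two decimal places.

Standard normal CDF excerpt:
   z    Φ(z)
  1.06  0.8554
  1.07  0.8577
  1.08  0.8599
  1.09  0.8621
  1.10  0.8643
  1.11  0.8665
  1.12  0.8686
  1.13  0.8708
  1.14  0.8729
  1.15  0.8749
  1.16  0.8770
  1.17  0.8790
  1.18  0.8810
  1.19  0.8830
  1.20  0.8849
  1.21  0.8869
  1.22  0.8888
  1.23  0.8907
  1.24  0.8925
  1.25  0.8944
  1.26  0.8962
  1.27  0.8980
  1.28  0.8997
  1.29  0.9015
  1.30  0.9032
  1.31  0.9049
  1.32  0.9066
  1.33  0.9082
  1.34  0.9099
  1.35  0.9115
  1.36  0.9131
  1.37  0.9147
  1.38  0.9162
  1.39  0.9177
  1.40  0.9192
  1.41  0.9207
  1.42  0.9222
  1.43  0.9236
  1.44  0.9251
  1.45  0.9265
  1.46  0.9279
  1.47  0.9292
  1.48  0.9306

T = 0.3333;  σ√T = 0.3175
d₁ = [ln(200/300) + (0.009 + ½·0.55²)·0.3333] / (σ√T) = (-0.4055 + 0.0534) / 0.3175 = -1.1087 ≈ -1.11
d₂ = -1.1087 − 0.3175 = -1.4262 ≈ -1.43
e^(−rT) = e^(−0.009·0.3333) = 0.9970
N(−d₂) = N(1.43) = 0.9236;  N(−d₁) = N(1.11) = 0.8665
P = 300·0.9970·0.9236 − 200·0.8665 = 276.2488 − 173.3000 = 102.9488

102.95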